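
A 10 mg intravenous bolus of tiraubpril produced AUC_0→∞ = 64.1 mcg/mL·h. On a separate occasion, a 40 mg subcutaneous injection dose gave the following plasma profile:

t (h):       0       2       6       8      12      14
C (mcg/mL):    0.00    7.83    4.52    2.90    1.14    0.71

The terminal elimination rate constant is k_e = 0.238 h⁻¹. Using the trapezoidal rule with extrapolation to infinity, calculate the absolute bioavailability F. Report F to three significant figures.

Trapezoidal AUC_0→14 (subcutaneous injection):
  [0→2]: (0.00+7.83)/2 × 2 = 7.83
  [2→6]: (7.83+4.52)/2 × 4 = 24.7
  [6→8]: (4.52+2.90)/2 × 2 = 7.42
  [8→12]: (2.90+1.14)/2 × 4 = 8.08
  [12→14]: (1.14+0.71)/2 × 2 = 1.85
  Sum = 49.88 mcg/mL·h
Tail: C_last/k_e = 0.71/0.238 = 2.983
AUC_0→∞ (subcutaneous injection) = 49.88 + 2.983 = 52.863 mcg/mL·h
F = (AUC_ev/D_ev)/(AUC_iv/D_iv) = (52.863/40)/(64.1/10) = 1.321575/6.41 = 0.2062

F = 0.206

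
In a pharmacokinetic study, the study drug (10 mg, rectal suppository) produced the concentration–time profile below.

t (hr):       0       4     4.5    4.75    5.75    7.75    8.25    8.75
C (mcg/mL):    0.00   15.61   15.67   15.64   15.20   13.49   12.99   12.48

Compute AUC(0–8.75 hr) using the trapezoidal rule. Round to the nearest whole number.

AUC = 100 mcg/mL·hr

Trapezoidal AUC_0→8.75:
  [0→4]: (0.00+15.61)/2 × 4 = 31.22
  [4→4.5]: (15.61+15.67)/2 × 0.5 = 7.82
  [4.5→4.75]: (15.67+15.64)/2 × 0.25 = 3.91375
  [4.75→5.75]: (15.64+15.20)/2 × 1 = 15.42
  [5.75→7.75]: (15.20+13.49)/2 × 2 = 28.69
  [7.75→8.25]: (13.49+12.99)/2 × 0.5 = 6.62
  [8.25→8.75]: (12.99+12.48)/2 × 0.5 = 6.3675
  Sum = 100.05125 mcg/mL·hr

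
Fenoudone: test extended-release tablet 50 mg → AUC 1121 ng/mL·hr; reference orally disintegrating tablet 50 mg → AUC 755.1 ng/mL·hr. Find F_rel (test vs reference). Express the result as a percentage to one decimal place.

F_rel = 148.5%

F_rel = (AUC_test/D_test) / (AUC_ref/D_ref)
      = (1121/50) / (755.1/50)
      = 22.42 / 15.102 = 1.4846 = 148.46%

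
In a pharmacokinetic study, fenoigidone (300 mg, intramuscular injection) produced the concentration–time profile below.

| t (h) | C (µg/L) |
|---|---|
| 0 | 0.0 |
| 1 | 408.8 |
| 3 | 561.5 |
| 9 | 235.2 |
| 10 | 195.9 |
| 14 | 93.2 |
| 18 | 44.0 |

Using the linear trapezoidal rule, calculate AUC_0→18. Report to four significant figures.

Trapezoidal AUC_0→18:
  [0→1]: (0.0+408.8)/2 × 1 = 204.4
  [1→3]: (408.8+561.5)/2 × 2 = 970.3
  [3→9]: (561.5+235.2)/2 × 6 = 2390.1
  [9→10]: (235.2+195.9)/2 × 1 = 215.55
  [10→14]: (195.9+93.2)/2 × 4 = 578.2
  [14→18]: (93.2+44.0)/2 × 4 = 274.4
  Sum = 4632.95 µg/L·h

AUC = 4633 µg/L·h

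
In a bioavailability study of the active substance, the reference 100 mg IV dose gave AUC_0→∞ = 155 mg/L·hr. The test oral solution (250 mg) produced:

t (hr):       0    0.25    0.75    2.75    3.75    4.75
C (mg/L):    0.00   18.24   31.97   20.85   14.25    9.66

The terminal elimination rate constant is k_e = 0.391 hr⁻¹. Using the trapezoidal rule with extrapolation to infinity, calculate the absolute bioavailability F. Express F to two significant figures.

F = 0.31

Trapezoidal AUC_0→4.75 (oral solution):
  [0→0.25]: (0.00+18.24)/2 × 0.25 = 2.28
  [0.25→0.75]: (18.24+31.97)/2 × 0.5 = 12.5525
  [0.75→2.75]: (31.97+20.85)/2 × 2 = 52.82
  [2.75→3.75]: (20.85+14.25)/2 × 1 = 17.55
  [3.75→4.75]: (14.25+9.66)/2 × 1 = 11.955
  Sum = 97.1575 mg/L·hr
Tail: C_last/k_e = 9.66/0.391 = 24.706
AUC_0→∞ (oral solution) = 97.1575 + 24.706 = 121.8635 mg/L·hr
F = (AUC_ev/D_ev)/(AUC_iv/D_iv) = (121.8635/250)/(155/100) = 0.487454/1.55 = 0.3145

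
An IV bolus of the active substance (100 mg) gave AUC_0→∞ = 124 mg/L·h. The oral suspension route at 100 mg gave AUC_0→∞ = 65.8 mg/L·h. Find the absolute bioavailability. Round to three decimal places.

F = 0.531

F = (AUC_ev / D_ev) / (AUC_iv / D_iv)
  = (65.8/100) / (124/100)
  = 0.658 / 1.24 = 0.5306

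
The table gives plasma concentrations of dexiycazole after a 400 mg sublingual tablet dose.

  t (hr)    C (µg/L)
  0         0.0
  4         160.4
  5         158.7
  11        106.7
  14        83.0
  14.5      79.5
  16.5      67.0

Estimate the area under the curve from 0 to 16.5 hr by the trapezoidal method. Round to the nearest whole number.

AUC = 1748 µg/L·hr

Trapezoidal AUC_0→16.5:
  [0→4]: (0.0+160.4)/2 × 4 = 320.8
  [4→5]: (160.4+158.7)/2 × 1 = 159.55
  [5→11]: (158.7+106.7)/2 × 6 = 796.2
  [11→14]: (106.7+83.0)/2 × 3 = 284.55
  [14→14.5]: (83.0+79.5)/2 × 0.5 = 40.625
  [14.5→16.5]: (79.5+67.0)/2 × 2 = 146.5
  Sum = 1748.225 µg/L·hr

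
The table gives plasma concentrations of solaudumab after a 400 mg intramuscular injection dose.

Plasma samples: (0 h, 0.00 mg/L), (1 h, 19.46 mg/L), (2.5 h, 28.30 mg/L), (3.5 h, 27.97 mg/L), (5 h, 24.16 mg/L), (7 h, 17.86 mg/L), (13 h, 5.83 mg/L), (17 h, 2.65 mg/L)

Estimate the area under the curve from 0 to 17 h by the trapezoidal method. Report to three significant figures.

Trapezoidal AUC_0→17:
  [0→1]: (0.00+19.46)/2 × 1 = 9.73
  [1→2.5]: (19.46+28.30)/2 × 1.5 = 35.82
  [2.5→3.5]: (28.30+27.97)/2 × 1 = 28.135
  [3.5→5]: (27.97+24.16)/2 × 1.5 = 39.0975
  [5→7]: (24.16+17.86)/2 × 2 = 42.02
  [7→13]: (17.86+5.83)/2 × 6 = 71.07
  [13→17]: (5.83+2.65)/2 × 4 = 16.96
  Sum = 242.8325 mg/L·h

AUC = 243 mg/L·h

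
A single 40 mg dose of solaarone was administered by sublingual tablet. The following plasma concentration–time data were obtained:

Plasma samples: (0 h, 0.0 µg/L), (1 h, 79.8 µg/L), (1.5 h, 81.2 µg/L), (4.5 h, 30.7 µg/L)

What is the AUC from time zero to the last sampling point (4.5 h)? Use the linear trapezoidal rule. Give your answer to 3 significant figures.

AUC = 248 µg/L·h

Trapezoidal AUC_0→4.5:
  [0→1]: (0.0+79.8)/2 × 1 = 39.9
  [1→1.5]: (79.8+81.2)/2 × 0.5 = 40.25
  [1.5→4.5]: (81.2+30.7)/2 × 3 = 167.85
  Sum = 248.0 µg/L·h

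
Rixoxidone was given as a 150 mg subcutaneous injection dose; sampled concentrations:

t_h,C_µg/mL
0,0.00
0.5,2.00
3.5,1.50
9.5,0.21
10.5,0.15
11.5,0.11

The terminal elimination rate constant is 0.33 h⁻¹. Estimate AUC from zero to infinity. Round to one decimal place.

AUC = 11.5 µg/mL·h

Trapezoidal AUC_0→11.5:
  [0→0.5]: (0.00+2.00)/2 × 0.5 = 0.5
  [0.5→3.5]: (2.00+1.50)/2 × 3 = 5.25
  [3.5→9.5]: (1.50+0.21)/2 × 6 = 5.13
  [9.5→10.5]: (0.21+0.15)/2 × 1 = 0.18
  [10.5→11.5]: (0.15+0.11)/2 × 1 = 0.13
  Sum = 11.19 µg/mL·h
Extrapolated tail: C_last / k_e = 0.11 / 0.33 = 0.333
AUC_0→∞ = 11.19 + 0.333 = 11.523 µg/mL·h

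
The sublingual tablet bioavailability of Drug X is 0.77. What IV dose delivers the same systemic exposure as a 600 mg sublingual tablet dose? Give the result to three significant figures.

Systemic exposure from an extravascular dose = F × D_ev, so the equivalent IV dose is F × D_ev.
D_iv = F × D_ev = 0.77 × 600 = 462 mg

D_iv = 462 mg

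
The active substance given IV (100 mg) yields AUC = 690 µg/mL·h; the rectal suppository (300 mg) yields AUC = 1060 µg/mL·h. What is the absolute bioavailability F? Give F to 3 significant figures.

F = 0.512

F = (AUC_ev / D_ev) / (AUC_iv / D_iv)
  = (1060/300) / (690/100)
  = 3.53333 / 6.9 = 0.5121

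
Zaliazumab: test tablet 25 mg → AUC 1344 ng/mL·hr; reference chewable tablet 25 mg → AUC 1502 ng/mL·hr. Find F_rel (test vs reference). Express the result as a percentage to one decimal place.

F_rel = 89.5%

F_rel = (AUC_test/D_test) / (AUC_ref/D_ref)
      = (1344/25) / (1502/25)
      = 53.76 / 60.08 = 0.8948 = 89.48%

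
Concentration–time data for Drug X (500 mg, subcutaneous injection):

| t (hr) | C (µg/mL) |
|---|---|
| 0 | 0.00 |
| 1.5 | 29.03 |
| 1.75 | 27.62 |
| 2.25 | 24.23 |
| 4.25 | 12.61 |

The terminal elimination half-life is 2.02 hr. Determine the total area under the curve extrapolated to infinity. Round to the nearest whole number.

Trapezoidal AUC_0→4.25:
  [0→1.5]: (0.00+29.03)/2 × 1.5 = 21.7725
  [1.5→1.75]: (29.03+27.62)/2 × 0.25 = 7.08125
  [1.75→2.25]: (27.62+24.23)/2 × 0.5 = 12.9625
  [2.25→4.25]: (24.23+12.61)/2 × 2 = 36.84
  Sum = 78.65625 µg/mL·hr
k_e = ln2 / t½ = 0.693147 / 2.02 = 0.3431 hr^-1
Extrapolated tail: C_last / k_e = 12.61 / 0.3431 = 36.753
AUC_0→∞ = 78.65625 + 36.753 = 115.40925 µg/mL·hr

AUC = 115 µg/mL·hr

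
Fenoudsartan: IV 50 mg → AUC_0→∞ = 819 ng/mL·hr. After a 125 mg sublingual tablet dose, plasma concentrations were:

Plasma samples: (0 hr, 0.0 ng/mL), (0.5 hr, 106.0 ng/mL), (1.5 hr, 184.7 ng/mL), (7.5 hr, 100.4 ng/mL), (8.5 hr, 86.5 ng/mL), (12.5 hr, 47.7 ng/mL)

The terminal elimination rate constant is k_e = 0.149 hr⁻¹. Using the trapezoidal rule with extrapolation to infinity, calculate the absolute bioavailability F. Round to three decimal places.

Trapezoidal AUC_0→12.5 (sublingual tablet):
  [0→0.5]: (0.0+106.0)/2 × 0.5 = 26.5
  [0.5→1.5]: (106.0+184.7)/2 × 1 = 145.35
  [1.5→7.5]: (184.7+100.4)/2 × 6 = 855.3
  [7.5→8.5]: (100.4+86.5)/2 × 1 = 93.45
  [8.5→12.5]: (86.5+47.7)/2 × 4 = 268.4
  Sum = 1389.0 ng/mL·hr
Tail: C_last/k_e = 47.7/0.149 = 320.134
AUC_0→∞ (sublingual tablet) = 1389.0 + 320.134 = 1709.134 ng/mL·hr
F = (AUC_ev/D_ev)/(AUC_iv/D_iv) = (1709.134/125)/(819/50) = 13.673072/16.38 = 0.8347

F = 0.835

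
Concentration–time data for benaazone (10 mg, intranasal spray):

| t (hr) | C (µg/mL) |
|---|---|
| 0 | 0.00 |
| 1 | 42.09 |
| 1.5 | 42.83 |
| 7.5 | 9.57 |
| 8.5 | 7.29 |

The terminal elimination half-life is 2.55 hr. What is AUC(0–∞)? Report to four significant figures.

Trapezoidal AUC_0→8.5:
  [0→1]: (0.00+42.09)/2 × 1 = 21.045
  [1→1.5]: (42.09+42.83)/2 × 0.5 = 21.23
  [1.5→7.5]: (42.83+9.57)/2 × 6 = 157.2
  [7.5→8.5]: (9.57+7.29)/2 × 1 = 8.43
  Sum = 207.905 µg/mL·hr
k_e = ln2 / t½ = 0.693147 / 2.55 = 0.2718 hr^-1
Extrapolated tail: C_last / k_e = 7.29 / 0.2718 = 26.821
AUC_0→∞ = 207.905 + 26.821 = 234.726 µg/mL·hr

AUC = 234.7 µg/mL·hr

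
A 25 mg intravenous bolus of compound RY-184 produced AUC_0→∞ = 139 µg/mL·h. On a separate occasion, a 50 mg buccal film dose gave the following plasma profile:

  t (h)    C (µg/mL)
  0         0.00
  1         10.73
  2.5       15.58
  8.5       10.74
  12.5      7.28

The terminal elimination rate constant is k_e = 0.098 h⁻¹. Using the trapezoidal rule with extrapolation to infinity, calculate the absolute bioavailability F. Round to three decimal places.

F = 0.771

Trapezoidal AUC_0→12.5 (buccal film):
  [0→1]: (0.00+10.73)/2 × 1 = 5.365
  [1→2.5]: (10.73+15.58)/2 × 1.5 = 19.7325
  [2.5→8.5]: (15.58+10.74)/2 × 6 = 78.96
  [8.5→12.5]: (10.74+7.28)/2 × 4 = 36.04
  Sum = 140.0975 µg/mL·h
Tail: C_last/k_e = 7.28/0.098 = 74.286
AUC_0→∞ (buccal film) = 140.0975 + 74.286 = 214.3835 µg/mL·h
F = (AUC_ev/D_ev)/(AUC_iv/D_iv) = (214.3835/50)/(139/25) = 4.28767/5.56 = 0.7712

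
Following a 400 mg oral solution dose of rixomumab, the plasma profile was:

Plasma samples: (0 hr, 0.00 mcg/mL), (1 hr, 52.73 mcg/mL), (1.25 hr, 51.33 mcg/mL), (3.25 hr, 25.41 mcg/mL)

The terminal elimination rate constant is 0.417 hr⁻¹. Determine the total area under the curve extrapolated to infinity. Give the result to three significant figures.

AUC = 177 mcg/mL·hr

Trapezoidal AUC_0→3.25:
  [0→1]: (0.00+52.73)/2 × 1 = 26.365
  [1→1.25]: (52.73+51.33)/2 × 0.25 = 13.0075
  [1.25→3.25]: (51.33+25.41)/2 × 2 = 76.74
  Sum = 116.1125 mcg/mL·hr
Extrapolated tail: C_last / k_e = 25.41 / 0.417 = 60.935
AUC_0→∞ = 116.1125 + 60.935 = 177.0475 mcg/mL·hr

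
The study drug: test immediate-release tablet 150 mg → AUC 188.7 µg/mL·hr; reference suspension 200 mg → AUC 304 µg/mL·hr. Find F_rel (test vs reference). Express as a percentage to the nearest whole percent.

F_rel = 83%

F_rel = (AUC_test/D_test) / (AUC_ref/D_ref)
      = (188.7/150) / (304/200)
      = 1.258 / 1.52 = 0.8276 = 82.76%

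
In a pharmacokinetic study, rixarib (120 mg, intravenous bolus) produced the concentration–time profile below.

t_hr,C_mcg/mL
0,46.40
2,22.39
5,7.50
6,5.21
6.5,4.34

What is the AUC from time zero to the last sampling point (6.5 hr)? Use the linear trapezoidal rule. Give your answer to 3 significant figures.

AUC = 122 mcg/mL·hr

Trapezoidal AUC_0→6.5:
  [0→2]: (46.40+22.39)/2 × 2 = 68.79
  [2→5]: (22.39+7.50)/2 × 3 = 44.835
  [5→6]: (7.50+5.21)/2 × 1 = 6.355
  [6→6.5]: (5.21+4.34)/2 × 0.5 = 2.3875
  Sum = 122.3675 mcg/mL·hr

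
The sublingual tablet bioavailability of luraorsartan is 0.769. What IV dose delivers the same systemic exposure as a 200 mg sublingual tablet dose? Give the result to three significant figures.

D_iv = 154 mg

Systemic exposure from an extravascular dose = F × D_ev, so the equivalent IV dose is F × D_ev.
D_iv = F × D_ev = 0.769 × 200 = 153.8 mg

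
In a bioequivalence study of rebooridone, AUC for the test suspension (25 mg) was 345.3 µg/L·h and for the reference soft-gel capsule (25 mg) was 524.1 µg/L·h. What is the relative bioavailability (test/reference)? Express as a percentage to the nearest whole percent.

F_rel = (AUC_test/D_test) / (AUC_ref/D_ref)
      = (345.3/25) / (524.1/25)
      = 13.812 / 20.964 = 0.6588 = 65.88%

F_rel = 66%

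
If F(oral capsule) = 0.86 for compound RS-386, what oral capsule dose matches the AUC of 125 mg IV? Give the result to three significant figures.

D_oral = 145 mg

For equal systemic exposure: F × D_ev = D_iv
D_ev = D_iv / F = 125 / 0.86 = 145.349 mg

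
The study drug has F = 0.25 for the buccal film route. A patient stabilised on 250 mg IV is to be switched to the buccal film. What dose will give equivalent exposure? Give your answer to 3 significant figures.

D_buccal = 1000 mg

For equal systemic exposure: F × D_ev = D_iv
D_ev = D_iv / F = 250 / 0.25 = 1000 mg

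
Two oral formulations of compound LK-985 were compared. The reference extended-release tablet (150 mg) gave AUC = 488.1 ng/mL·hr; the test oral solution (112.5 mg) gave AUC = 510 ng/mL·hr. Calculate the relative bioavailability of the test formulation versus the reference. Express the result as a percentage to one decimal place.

F_rel = 139.3%

F_rel = (AUC_test/D_test) / (AUC_ref/D_ref)
      = (510/112.5) / (488.1/150)
      = 4.53333 / 3.254 = 1.3932 = 139.32%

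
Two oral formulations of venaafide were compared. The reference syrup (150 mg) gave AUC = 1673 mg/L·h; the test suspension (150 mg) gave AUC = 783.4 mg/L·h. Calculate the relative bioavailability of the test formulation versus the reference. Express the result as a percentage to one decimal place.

F_rel = (AUC_test/D_test) / (AUC_ref/D_ref)
      = (783.4/150) / (1673/150)
      = 5.22267 / 11.1533 = 0.4683 = 46.83%

F_rel = 46.8%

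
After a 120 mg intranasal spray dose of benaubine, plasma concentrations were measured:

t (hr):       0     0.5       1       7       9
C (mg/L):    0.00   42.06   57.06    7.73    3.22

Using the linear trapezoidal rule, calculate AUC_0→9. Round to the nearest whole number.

Trapezoidal AUC_0→9:
  [0→0.5]: (0.00+42.06)/2 × 0.5 = 10.515
  [0.5→1]: (42.06+57.06)/2 × 0.5 = 24.78
  [1→7]: (57.06+7.73)/2 × 6 = 194.37
  [7→9]: (7.73+3.22)/2 × 2 = 10.95
  Sum = 240.615 mg/L·hr

AUC = 241 mg/L·hr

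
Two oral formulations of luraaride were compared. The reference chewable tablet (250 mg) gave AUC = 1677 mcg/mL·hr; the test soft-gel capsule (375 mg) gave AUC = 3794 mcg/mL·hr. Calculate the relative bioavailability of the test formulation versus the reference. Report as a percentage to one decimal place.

F_rel = (AUC_test/D_test) / (AUC_ref/D_ref)
      = (3794/375) / (1677/250)
      = 10.1173 / 6.708 = 1.5082 = 150.82%

F_rel = 150.8%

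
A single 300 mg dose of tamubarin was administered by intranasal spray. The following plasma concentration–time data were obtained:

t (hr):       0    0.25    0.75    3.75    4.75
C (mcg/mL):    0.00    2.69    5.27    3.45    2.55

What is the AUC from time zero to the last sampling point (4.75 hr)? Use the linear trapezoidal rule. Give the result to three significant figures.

AUC = 18.4 mcg/mL·hr

Trapezoidal AUC_0→4.75:
  [0→0.25]: (0.00+2.69)/2 × 0.25 = 0.33625
  [0.25→0.75]: (2.69+5.27)/2 × 0.5 = 1.99
  [0.75→3.75]: (5.27+3.45)/2 × 3 = 13.08
  [3.75→4.75]: (3.45+2.55)/2 × 1 = 3.0
  Sum = 18.40625 mcg/mL·hr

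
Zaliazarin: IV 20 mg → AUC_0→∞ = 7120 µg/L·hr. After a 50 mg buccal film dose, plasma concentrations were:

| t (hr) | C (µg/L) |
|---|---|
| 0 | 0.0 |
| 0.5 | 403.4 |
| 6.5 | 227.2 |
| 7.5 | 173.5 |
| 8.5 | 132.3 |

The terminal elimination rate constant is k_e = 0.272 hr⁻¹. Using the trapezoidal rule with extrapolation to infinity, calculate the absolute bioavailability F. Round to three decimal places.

F = 0.159

Trapezoidal AUC_0→8.5 (buccal film):
  [0→0.5]: (0.0+403.4)/2 × 0.5 = 100.85
  [0.5→6.5]: (403.4+227.2)/2 × 6 = 1891.8
  [6.5→7.5]: (227.2+173.5)/2 × 1 = 200.35
  [7.5→8.5]: (173.5+132.3)/2 × 1 = 152.9
  Sum = 2345.9 µg/L·hr
Tail: C_last/k_e = 132.3/0.272 = 486.397
AUC_0→∞ (buccal film) = 2345.9 + 486.397 = 2832.297 µg/L·hr
F = (AUC_ev/D_ev)/(AUC_iv/D_iv) = (2832.297/50)/(7120/20) = 56.64594/356 = 0.1591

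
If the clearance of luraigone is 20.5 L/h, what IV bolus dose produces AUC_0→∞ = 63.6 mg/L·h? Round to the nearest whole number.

Dose_iv = CL × AUC_0→∞
     = 20.5 × 63.6 = 1303.8 mg

Dose = 1304 mg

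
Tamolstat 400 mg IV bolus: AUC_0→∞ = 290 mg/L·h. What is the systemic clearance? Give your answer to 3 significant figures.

CL = Dose_iv / AUC_0→∞
   = 400 / 290 = 1.37931 L/h

CL = 1.38 L/h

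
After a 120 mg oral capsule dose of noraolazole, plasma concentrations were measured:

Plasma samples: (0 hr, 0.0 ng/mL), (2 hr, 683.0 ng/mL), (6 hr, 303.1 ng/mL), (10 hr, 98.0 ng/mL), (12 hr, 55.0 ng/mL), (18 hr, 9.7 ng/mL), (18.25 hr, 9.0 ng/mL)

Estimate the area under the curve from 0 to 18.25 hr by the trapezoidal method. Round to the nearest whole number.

Trapezoidal AUC_0→18.25:
  [0→2]: (0.0+683.0)/2 × 2 = 683.0
  [2→6]: (683.0+303.1)/2 × 4 = 1972.2
  [6→10]: (303.1+98.0)/2 × 4 = 802.2
  [10→12]: (98.0+55.0)/2 × 2 = 153.0
  [12→18]: (55.0+9.7)/2 × 6 = 194.1
  [18→18.25]: (9.7+9.0)/2 × 0.25 = 2.3375
  Sum = 3806.8375 ng/mL·hr

AUC = 3807 ng/mL·hr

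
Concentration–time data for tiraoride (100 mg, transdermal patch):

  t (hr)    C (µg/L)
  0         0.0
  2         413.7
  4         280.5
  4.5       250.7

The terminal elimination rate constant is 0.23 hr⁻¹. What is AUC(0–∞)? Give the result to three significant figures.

AUC = 2330 µg/L·hr

Trapezoidal AUC_0→4.5:
  [0→2]: (0.0+413.7)/2 × 2 = 413.7
  [2→4]: (413.7+280.5)/2 × 2 = 694.2
  [4→4.5]: (280.5+250.7)/2 × 0.5 = 132.8
  Sum = 1240.7 µg/L·hr
Extrapolated tail: C_last / k_e = 250.7 / 0.23 = 1090.000
AUC_0→∞ = 1240.7 + 1090.000 = 2330.7 µg/L·hr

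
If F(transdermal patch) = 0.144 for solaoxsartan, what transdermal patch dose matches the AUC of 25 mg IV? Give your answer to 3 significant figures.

D_transdermal = 174 mg

For equal systemic exposure: F × D_ev = D_iv
D_ev = D_iv / F = 25 / 0.144 = 173.611 mg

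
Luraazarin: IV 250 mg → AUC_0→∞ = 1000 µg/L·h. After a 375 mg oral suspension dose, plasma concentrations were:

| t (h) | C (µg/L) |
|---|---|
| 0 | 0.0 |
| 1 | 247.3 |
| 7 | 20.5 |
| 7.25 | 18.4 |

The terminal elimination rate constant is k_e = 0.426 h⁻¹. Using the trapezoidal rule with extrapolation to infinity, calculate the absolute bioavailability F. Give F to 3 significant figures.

F = 0.650

Trapezoidal AUC_0→7.25 (oral suspension):
  [0→1]: (0.0+247.3)/2 × 1 = 123.65
  [1→7]: (247.3+20.5)/2 × 6 = 803.4
  [7→7.25]: (20.5+18.4)/2 × 0.25 = 4.8625
  Sum = 931.9125 µg/L·h
Tail: C_last/k_e = 18.4/0.426 = 43.192
AUC_0→∞ (oral suspension) = 931.9125 + 43.192 = 975.1045 µg/L·h
F = (AUC_ev/D_ev)/(AUC_iv/D_iv) = (975.1045/375)/(1000/250) = 2.60028/4 = 0.6501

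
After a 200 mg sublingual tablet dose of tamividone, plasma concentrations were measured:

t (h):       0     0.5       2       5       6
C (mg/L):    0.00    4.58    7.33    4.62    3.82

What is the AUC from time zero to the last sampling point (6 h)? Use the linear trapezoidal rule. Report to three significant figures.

AUC = 32.2 mg/L·h

Trapezoidal AUC_0→6:
  [0→0.5]: (0.00+4.58)/2 × 0.5 = 1.145
  [0.5→2]: (4.58+7.33)/2 × 1.5 = 8.9325
  [2→5]: (7.33+4.62)/2 × 3 = 17.925
  [5→6]: (4.62+3.82)/2 × 1 = 4.22
  Sum = 32.2225 mg/L·h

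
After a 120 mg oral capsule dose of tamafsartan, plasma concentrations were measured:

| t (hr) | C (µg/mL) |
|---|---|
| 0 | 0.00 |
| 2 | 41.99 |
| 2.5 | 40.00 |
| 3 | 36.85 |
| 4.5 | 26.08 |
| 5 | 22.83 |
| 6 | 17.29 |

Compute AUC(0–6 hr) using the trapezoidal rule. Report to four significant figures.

AUC = 161.2 µg/mL·hr

Trapezoidal AUC_0→6:
  [0→2]: (0.00+41.99)/2 × 2 = 41.99
  [2→2.5]: (41.99+40.00)/2 × 0.5 = 20.4975
  [2.5→3]: (40.00+36.85)/2 × 0.5 = 19.2125
  [3→4.5]: (36.85+26.08)/2 × 1.5 = 47.1975
  [4.5→5]: (26.08+22.83)/2 × 0.5 = 12.2275
  [5→6]: (22.83+17.29)/2 × 1 = 20.06
  Sum = 161.185 µg/mL·hr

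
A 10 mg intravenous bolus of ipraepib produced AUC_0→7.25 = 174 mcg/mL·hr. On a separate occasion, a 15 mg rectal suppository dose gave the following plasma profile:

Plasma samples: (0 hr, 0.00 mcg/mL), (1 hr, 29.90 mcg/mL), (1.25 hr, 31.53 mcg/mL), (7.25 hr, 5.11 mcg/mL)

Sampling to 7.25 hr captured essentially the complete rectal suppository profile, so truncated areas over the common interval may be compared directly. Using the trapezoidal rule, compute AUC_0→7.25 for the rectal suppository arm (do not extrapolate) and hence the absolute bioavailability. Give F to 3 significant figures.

F = 0.508

Trapezoidal AUC_0→7.25 (rectal suppository):
  [0→1]: (0.00+29.90)/2 × 1 = 14.95
  [1→1.25]: (29.90+31.53)/2 × 0.25 = 7.67875
  [1.25→7.25]: (31.53+5.11)/2 × 6 = 109.92
  Sum = 132.54875 mcg/mL·hr
F = (AUC_ev/D_ev)/(AUC_iv/D_iv) = (132.54875/15)/(174/10) = 8.83658/17.4 = 0.5078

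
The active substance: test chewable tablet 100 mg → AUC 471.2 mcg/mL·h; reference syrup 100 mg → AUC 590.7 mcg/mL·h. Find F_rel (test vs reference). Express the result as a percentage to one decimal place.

F_rel = (AUC_test/D_test) / (AUC_ref/D_ref)
      = (471.2/100) / (590.7/100)
      = 4.712 / 5.907 = 0.7977 = 79.77%

F_rel = 79.8%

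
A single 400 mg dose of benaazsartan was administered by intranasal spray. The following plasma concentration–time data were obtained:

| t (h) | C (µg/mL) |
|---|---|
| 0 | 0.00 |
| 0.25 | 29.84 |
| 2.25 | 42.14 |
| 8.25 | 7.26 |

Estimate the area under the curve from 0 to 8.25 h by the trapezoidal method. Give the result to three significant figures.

AUC = 224 µg/mL·h

Trapezoidal AUC_0→8.25:
  [0→0.25]: (0.00+29.84)/2 × 0.25 = 3.73
  [0.25→2.25]: (29.84+42.14)/2 × 2 = 71.98
  [2.25→8.25]: (42.14+7.26)/2 × 6 = 148.2
  Sum = 223.91 µg/mL·h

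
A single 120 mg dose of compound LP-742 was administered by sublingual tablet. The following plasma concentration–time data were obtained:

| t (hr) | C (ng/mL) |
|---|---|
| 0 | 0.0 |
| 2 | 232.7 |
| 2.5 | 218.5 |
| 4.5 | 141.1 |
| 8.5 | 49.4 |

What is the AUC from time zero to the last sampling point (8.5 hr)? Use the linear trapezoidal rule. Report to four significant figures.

Trapezoidal AUC_0→8.5:
  [0→2]: (0.0+232.7)/2 × 2 = 232.7
  [2→2.5]: (232.7+218.5)/2 × 0.5 = 112.8
  [2.5→4.5]: (218.5+141.1)/2 × 2 = 359.6
  [4.5→8.5]: (141.1+49.4)/2 × 4 = 381.0
  Sum = 1086.1 ng/mL·hr

AUC = 1086 ng/mL·hr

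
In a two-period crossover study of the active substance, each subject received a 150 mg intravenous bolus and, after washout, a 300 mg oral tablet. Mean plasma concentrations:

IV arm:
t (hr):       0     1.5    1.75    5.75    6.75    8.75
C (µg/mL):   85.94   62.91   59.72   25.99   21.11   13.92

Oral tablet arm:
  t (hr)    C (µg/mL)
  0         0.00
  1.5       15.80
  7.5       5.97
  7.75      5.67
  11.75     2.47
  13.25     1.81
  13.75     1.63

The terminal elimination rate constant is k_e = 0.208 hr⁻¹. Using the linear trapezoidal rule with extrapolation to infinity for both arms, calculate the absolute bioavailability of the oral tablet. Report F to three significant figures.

F = 0.126

Trapezoidal AUC_0→8.75 (IV):
  [0→1.5]: (85.94+62.91)/2 × 1.5 = 111.6375
  [1.5→1.75]: (62.91+59.72)/2 × 0.25 = 15.32875
  [1.75→5.75]: (59.72+25.99)/2 × 4 = 171.42
  [5.75→6.75]: (25.99+21.11)/2 × 1 = 23.55
  [6.75→8.75]: (21.11+13.92)/2 × 2 = 35.03
  Sum = 356.96625 µg/mL·hr
IV tail: 13.92/0.208 = 66.923; AUC_iv,0→∞ = 356.96625 + 66.923 = 423.88925 µg/mL·hr
Trapezoidal AUC_0→13.75 (oral tablet):
  [0→1.5]: (0.00+15.80)/2 × 1.5 = 11.85
  [1.5→7.5]: (15.80+5.97)/2 × 6 = 65.31
  [7.5→7.75]: (5.97+5.67)/2 × 0.25 = 1.455
  [7.75→11.75]: (5.67+2.47)/2 × 4 = 16.28
  [11.75→13.25]: (2.47+1.81)/2 × 1.5 = 3.21
  [13.25→13.75]: (1.81+1.63)/2 × 0.5 = 0.86
  Sum = 98.965 µg/mL·hr
oral tablet tail: 1.63/0.208 = 7.837; AUC_ev,0→∞ = 98.965 + 7.837 = 106.802 µg/mL·hr
F = (AUC_ev/D_ev)/(AUC_iv/D_iv) = (106.802/300)/(423.88925/150) = 0.356007/2.82593 = 0.1260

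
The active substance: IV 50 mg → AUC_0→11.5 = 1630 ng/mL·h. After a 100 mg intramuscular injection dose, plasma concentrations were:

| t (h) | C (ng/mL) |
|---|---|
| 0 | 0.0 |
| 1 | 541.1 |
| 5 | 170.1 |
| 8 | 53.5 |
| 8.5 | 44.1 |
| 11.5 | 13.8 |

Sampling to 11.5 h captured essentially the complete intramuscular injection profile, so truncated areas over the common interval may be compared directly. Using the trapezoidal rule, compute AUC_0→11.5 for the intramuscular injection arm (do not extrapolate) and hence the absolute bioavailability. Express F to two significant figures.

Trapezoidal AUC_0→11.5 (intramuscular injection):
  [0→1]: (0.0+541.1)/2 × 1 = 270.55
  [1→5]: (541.1+170.1)/2 × 4 = 1422.4
  [5→8]: (170.1+53.5)/2 × 3 = 335.4
  [8→8.5]: (53.5+44.1)/2 × 0.5 = 24.4
  [8.5→11.5]: (44.1+13.8)/2 × 3 = 86.85
  Sum = 2139.6 ng/mL·h
F = (AUC_ev/D_ev)/(AUC_iv/D_iv) = (2139.6/100)/(1630/50) = 21.396/32.6 = 0.6563

F = 0.66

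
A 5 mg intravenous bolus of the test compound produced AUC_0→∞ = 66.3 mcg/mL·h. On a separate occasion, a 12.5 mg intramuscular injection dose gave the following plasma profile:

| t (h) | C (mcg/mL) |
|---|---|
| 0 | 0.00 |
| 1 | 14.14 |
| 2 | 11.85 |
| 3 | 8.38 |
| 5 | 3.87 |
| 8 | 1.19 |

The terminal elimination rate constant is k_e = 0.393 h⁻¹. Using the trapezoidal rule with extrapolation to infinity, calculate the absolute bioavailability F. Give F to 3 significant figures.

F = 0.320

Trapezoidal AUC_0→8 (intramuscular injection):
  [0→1]: (0.00+14.14)/2 × 1 = 7.07
  [1→2]: (14.14+11.85)/2 × 1 = 12.995
  [2→3]: (11.85+8.38)/2 × 1 = 10.115
  [3→5]: (8.38+3.87)/2 × 2 = 12.25
  [5→8]: (3.87+1.19)/2 × 3 = 7.59
  Sum = 50.02 mcg/mL·h
Tail: C_last/k_e = 1.19/0.393 = 3.028
AUC_0→∞ (intramuscular injection) = 50.02 + 3.028 = 53.048 mcg/mL·h
F = (AUC_ev/D_ev)/(AUC_iv/D_iv) = (53.048/12.5)/(66.3/5) = 4.24384/13.26 = 0.3200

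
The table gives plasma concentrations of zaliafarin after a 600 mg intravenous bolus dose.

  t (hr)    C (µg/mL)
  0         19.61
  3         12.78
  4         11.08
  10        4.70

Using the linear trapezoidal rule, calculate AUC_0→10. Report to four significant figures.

AUC = 107.9 µg/mL·hr

Trapezoidal AUC_0→10:
  [0→3]: (19.61+12.78)/2 × 3 = 48.585
  [3→4]: (12.78+11.08)/2 × 1 = 11.93
  [4→10]: (11.08+4.70)/2 × 6 = 47.34
  Sum = 107.855 µg/mL·hr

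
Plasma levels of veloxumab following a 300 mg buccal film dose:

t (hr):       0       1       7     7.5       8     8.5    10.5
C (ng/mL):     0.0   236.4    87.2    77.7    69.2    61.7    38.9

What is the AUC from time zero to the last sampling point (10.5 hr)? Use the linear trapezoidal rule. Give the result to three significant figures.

AUC = 1300 ng/mL·hr

Trapezoidal AUC_0→10.5:
  [0→1]: (0.0+236.4)/2 × 1 = 118.2
  [1→7]: (236.4+87.2)/2 × 6 = 970.8
  [7→7.5]: (87.2+77.7)/2 × 0.5 = 41.225
  [7.5→8]: (77.7+69.2)/2 × 0.5 = 36.725
  [8→8.5]: (69.2+61.7)/2 × 0.5 = 32.725
  [8.5→10.5]: (61.7+38.9)/2 × 2 = 100.6
  Sum = 1300.275 ng/mL·hr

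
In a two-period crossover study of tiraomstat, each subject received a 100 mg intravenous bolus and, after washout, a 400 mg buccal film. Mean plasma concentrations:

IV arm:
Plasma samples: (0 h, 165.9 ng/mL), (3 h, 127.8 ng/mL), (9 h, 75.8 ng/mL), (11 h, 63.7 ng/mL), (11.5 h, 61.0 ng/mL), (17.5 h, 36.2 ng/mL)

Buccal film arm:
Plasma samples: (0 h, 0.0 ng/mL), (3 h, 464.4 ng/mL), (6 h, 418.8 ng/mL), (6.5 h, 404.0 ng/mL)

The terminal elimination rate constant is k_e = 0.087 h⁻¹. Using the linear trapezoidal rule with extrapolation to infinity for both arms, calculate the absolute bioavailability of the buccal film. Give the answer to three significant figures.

Trapezoidal AUC_0→17.5 (IV):
  [0→3]: (165.9+127.8)/2 × 3 = 440.55
  [3→9]: (127.8+75.8)/2 × 6 = 610.8
  [9→11]: (75.8+63.7)/2 × 2 = 139.5
  [11→11.5]: (63.7+61.0)/2 × 0.5 = 31.175
  [11.5→17.5]: (61.0+36.2)/2 × 6 = 291.6
  Sum = 1513.625 ng/mL·h
IV tail: 36.2/0.087 = 416.092; AUC_iv,0→∞ = 1513.625 + 416.092 = 1929.717 ng/mL·h
Trapezoidal AUC_0→6.5 (buccal film):
  [0→3]: (0.0+464.4)/2 × 3 = 696.6
  [3→6]: (464.4+418.8)/2 × 3 = 1324.8
  [6→6.5]: (418.8+404.0)/2 × 0.5 = 205.7
  Sum = 2227.1 ng/mL·h
buccal film tail: 404.0/0.087 = 4643.678; AUC_ev,0→∞ = 2227.1 + 4643.678 = 6870.778 ng/mL·h
F = (AUC_ev/D_ev)/(AUC_iv/D_iv) = (6870.778/400)/(1929.717/100) = 17.176945/19.29717 = 0.8901

F = 0.890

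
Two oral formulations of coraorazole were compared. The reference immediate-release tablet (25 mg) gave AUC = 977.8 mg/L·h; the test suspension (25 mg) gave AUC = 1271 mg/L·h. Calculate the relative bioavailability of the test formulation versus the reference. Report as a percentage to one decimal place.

F_rel = 130.0%

F_rel = (AUC_test/D_test) / (AUC_ref/D_ref)
      = (1271/25) / (977.8/25)
      = 50.84 / 39.112 = 1.2999 = 129.99%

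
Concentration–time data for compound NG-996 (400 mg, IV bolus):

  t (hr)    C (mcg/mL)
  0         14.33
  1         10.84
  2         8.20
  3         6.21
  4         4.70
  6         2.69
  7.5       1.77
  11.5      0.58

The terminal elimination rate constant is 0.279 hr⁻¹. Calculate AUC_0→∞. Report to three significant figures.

AUC = 52.3 mcg/mL·hr

Trapezoidal AUC_0→11.5:
  [0→1]: (14.33+10.84)/2 × 1 = 12.585
  [1→2]: (10.84+8.20)/2 × 1 = 9.52
  [2→3]: (8.20+6.21)/2 × 1 = 7.205
  [3→4]: (6.21+4.70)/2 × 1 = 5.455
  [4→6]: (4.70+2.69)/2 × 2 = 7.39
  [6→7.5]: (2.69+1.77)/2 × 1.5 = 3.345
  [7.5→11.5]: (1.77+0.58)/2 × 4 = 4.7
  Sum = 50.2 mcg/mL·hr
Extrapolated tail: C_last / k_e = 0.58 / 0.279 = 2.079
AUC_0→∞ = 50.2 + 2.079 = 52.279 mcg/mL·hr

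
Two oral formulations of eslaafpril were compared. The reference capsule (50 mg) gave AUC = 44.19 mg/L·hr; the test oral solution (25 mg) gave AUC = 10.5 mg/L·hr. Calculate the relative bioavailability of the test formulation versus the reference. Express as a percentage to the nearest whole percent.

F_rel = 48%

F_rel = (AUC_test/D_test) / (AUC_ref/D_ref)
      = (10.5/25) / (44.19/50)
      = 0.42 / 0.8838 = 0.4752 = 47.52%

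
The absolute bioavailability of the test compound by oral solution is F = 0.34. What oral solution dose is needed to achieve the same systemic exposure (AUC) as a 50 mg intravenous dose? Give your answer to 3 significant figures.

For equal systemic exposure: F × D_ev = D_iv
D_ev = D_iv / F = 50 / 0.34 = 147.059 mg

D_oral = 147 mg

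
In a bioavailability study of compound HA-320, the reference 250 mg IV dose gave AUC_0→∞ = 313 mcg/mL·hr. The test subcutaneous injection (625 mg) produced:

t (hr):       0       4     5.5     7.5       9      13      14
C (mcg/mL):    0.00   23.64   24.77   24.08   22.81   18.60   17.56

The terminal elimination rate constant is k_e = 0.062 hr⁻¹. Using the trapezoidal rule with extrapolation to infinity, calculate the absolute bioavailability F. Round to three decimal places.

Trapezoidal AUC_0→14 (subcutaneous injection):
  [0→4]: (0.00+23.64)/2 × 4 = 47.28
  [4→5.5]: (23.64+24.77)/2 × 1.5 = 36.3075
  [5.5→7.5]: (24.77+24.08)/2 × 2 = 48.85
  [7.5→9]: (24.08+22.81)/2 × 1.5 = 35.1675
  [9→13]: (22.81+18.60)/2 × 4 = 82.82
  [13→14]: (18.60+17.56)/2 × 1 = 18.08
  Sum = 268.505 mcg/mL·hr
Tail: C_last/k_e = 17.56/0.062 = 283.226
AUC_0→∞ (subcutaneous injection) = 268.505 + 283.226 = 551.731 mcg/mL·hr
F = (AUC_ev/D_ev)/(AUC_iv/D_iv) = (551.731/625)/(313/250) = 0.8827696/1.252 = 0.7051

F = 0.705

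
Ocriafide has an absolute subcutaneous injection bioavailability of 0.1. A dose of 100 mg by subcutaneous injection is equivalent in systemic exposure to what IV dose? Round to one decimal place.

Systemic exposure from an extravascular dose = F × D_ev, so the equivalent IV dose is F × D_ev.
D_iv = F × D_ev = 0.1 × 100 = 10 mg

D_iv = 10.0 mg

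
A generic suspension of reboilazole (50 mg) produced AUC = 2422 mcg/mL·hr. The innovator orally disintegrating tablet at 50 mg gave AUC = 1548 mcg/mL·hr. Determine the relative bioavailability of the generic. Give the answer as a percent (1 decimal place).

F_rel = 156.5%

F_rel = (AUC_test/D_test) / (AUC_ref/D_ref)
      = (2422/50) / (1548/50)
      = 48.44 / 30.96 = 1.5646 = 156.46%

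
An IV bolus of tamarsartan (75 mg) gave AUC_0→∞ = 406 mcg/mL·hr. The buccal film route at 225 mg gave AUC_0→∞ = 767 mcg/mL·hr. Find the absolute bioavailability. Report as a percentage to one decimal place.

F = (AUC_ev / D_ev) / (AUC_iv / D_iv)
  = (767/225) / (406/75)
  = 3.40889 / 5.41333 = 0.6297
  = 62.97%

F = 63.0%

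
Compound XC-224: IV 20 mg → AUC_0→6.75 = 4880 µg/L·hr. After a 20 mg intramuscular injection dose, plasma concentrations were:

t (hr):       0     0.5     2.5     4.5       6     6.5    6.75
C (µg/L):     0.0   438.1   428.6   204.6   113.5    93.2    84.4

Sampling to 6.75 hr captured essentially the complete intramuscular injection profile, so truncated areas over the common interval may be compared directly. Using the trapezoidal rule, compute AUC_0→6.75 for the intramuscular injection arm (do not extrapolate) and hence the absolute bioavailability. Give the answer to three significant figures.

Trapezoidal AUC_0→6.75 (intramuscular injection):
  [0→0.5]: (0.0+438.1)/2 × 0.5 = 109.525
  [0.5→2.5]: (438.1+428.6)/2 × 2 = 866.7
  [2.5→4.5]: (428.6+204.6)/2 × 2 = 633.2
  [4.5→6]: (204.6+113.5)/2 × 1.5 = 238.575
  [6→6.5]: (113.5+93.2)/2 × 0.5 = 51.675
  [6.5→6.75]: (93.2+84.4)/2 × 0.25 = 22.2
  Sum = 1921.875 µg/L·hr
F = (AUC_ev/D_ev)/(AUC_iv/D_iv) = (1921.875/20)/(4880/20) = 96.09375/244 = 0.3938

F = 0.394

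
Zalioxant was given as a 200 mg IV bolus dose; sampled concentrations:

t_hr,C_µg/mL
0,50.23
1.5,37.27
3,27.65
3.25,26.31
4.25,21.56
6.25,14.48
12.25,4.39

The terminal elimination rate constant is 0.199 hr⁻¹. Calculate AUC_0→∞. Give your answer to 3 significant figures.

Trapezoidal AUC_0→12.25:
  [0→1.5]: (50.23+37.27)/2 × 1.5 = 65.625
  [1.5→3]: (37.27+27.65)/2 × 1.5 = 48.69
  [3→3.25]: (27.65+26.31)/2 × 0.25 = 6.745
  [3.25→4.25]: (26.31+21.56)/2 × 1 = 23.935
  [4.25→6.25]: (21.56+14.48)/2 × 2 = 36.04
  [6.25→12.25]: (14.48+4.39)/2 × 6 = 56.61
  Sum = 237.645 µg/mL·hr
Extrapolated tail: C_last / k_e = 4.39 / 0.199 = 22.060
AUC_0→∞ = 237.645 + 22.060 = 259.705 µg/mL·hr

AUC = 260 µg/mL·hr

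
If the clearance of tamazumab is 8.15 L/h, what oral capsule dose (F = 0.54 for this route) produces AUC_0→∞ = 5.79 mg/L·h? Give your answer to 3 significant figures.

Dose = CL × AUC_0→∞ / F
     = 8.15 × 5.79 / 0.54 = 87.3861 mg

Dose = 87.4 mg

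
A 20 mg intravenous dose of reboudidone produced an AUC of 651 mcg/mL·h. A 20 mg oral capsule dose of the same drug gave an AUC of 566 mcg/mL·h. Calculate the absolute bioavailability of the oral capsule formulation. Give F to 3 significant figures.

F = 0.869

F = (AUC_ev / D_ev) / (AUC_iv / D_iv)
  = (566/20) / (651/20)
  = 28.3 / 32.55 = 0.8694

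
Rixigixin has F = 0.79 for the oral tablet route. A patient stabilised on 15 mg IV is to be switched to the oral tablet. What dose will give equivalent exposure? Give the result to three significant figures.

D_oral = 19.0 mg

For equal systemic exposure: F × D_ev = D_iv
D_ev = D_iv / F = 15 / 0.79 = 18.9873 mg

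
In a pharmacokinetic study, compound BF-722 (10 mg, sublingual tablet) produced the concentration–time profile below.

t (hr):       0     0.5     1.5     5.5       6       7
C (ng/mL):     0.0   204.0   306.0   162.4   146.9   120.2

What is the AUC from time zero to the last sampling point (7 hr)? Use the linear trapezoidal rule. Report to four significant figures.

AUC = 1454 ng/mL·hr

Trapezoidal AUC_0→7:
  [0→0.5]: (0.0+204.0)/2 × 0.5 = 51.0
  [0.5→1.5]: (204.0+306.0)/2 × 1 = 255.0
  [1.5→5.5]: (306.0+162.4)/2 × 4 = 936.8
  [5.5→6]: (162.4+146.9)/2 × 0.5 = 77.325
  [6→7]: (146.9+120.2)/2 × 1 = 133.55
  Sum = 1453.675 ng/mL·hr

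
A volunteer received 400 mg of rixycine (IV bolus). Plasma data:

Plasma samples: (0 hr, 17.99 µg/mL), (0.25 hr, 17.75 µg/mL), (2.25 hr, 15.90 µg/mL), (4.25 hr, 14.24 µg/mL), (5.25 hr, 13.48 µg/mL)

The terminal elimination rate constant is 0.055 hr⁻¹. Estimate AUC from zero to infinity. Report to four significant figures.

Trapezoidal AUC_0→5.25:
  [0→0.25]: (17.99+17.75)/2 × 0.25 = 4.4675
  [0.25→2.25]: (17.75+15.90)/2 × 2 = 33.65
  [2.25→4.25]: (15.90+14.24)/2 × 2 = 30.14
  [4.25→5.25]: (14.24+13.48)/2 × 1 = 13.86
  Sum = 82.1175 µg/mL·hr
Extrapolated tail: C_last / k_e = 13.48 / 0.055 = 245.091
AUC_0→∞ = 82.1175 + 245.091 = 327.2085 µg/mL·hr

AUC = 327.2 µg/mL·hr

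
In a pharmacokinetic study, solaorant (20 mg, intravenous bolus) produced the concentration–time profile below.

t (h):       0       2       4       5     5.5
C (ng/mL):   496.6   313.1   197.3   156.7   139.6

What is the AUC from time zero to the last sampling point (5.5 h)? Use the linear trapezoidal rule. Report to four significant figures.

AUC = 1571 ng/mL·h

Trapezoidal AUC_0→5.5:
  [0→2]: (496.6+313.1)/2 × 2 = 809.7
  [2→4]: (313.1+197.3)/2 × 2 = 510.4
  [4→5]: (197.3+156.7)/2 × 1 = 177.0
  [5→5.5]: (156.7+139.6)/2 × 0.5 = 74.075
  Sum = 1571.175 ng/mL·h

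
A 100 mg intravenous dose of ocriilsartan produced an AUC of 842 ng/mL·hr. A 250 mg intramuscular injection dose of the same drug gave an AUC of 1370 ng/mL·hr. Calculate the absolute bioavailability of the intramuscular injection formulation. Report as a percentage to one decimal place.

F = (AUC_ev / D_ev) / (AUC_iv / D_iv)
  = (1370/250) / (842/100)
  = 5.48 / 8.42 = 0.6508
  = 65.08%

F = 65.1%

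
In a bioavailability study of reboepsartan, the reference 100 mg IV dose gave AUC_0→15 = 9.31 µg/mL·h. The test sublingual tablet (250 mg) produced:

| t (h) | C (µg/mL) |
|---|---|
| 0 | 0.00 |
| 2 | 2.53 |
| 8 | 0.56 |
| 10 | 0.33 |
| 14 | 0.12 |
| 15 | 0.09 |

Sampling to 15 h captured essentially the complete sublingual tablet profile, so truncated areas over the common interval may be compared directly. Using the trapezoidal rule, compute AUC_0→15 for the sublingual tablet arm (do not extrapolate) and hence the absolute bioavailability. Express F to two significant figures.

Trapezoidal AUC_0→15 (sublingual tablet):
  [0→2]: (0.00+2.53)/2 × 2 = 2.53
  [2→8]: (2.53+0.56)/2 × 6 = 9.27
  [8→10]: (0.56+0.33)/2 × 2 = 0.89
  [10→14]: (0.33+0.12)/2 × 4 = 0.9
  [14→15]: (0.12+0.09)/2 × 1 = 0.105
  Sum = 13.695 µg/mL·h
F = (AUC_ev/D_ev)/(AUC_iv/D_iv) = (13.695/250)/(9.31/100) = 0.05478/0.0931 = 0.5884

F = 0.59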